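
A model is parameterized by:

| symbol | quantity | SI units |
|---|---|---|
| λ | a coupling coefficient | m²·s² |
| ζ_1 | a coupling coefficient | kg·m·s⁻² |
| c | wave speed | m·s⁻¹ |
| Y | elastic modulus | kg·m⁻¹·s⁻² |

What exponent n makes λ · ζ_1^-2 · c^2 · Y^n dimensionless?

Balance the M exponent: (1)·n from Y, plus (0) − 2·(1) + 2·(0) = -2 from the rest, must sum to zero.
n − 2 = 0, so n = 2.

2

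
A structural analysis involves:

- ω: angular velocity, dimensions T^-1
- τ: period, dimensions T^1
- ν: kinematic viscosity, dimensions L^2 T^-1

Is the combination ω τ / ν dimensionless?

no

Sum the exponent of each base dimension across the product:
  L: [ω]_L + [τ]_L − [ν]_L = (0) + (0) − (2) = -2
  T: [ω]_T + [τ]_T − [ν]_T = (-1) + (1) − (-1) = 1
Net dimensions [L⁻² T] ≠ [1] — not dimensionless.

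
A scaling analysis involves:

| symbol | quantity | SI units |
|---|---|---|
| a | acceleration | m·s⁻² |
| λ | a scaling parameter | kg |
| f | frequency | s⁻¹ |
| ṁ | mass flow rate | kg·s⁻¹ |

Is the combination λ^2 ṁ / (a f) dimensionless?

no

Sum the exponent of each base dimension across the product:
  M: −[a]_M + 2·[λ]_M − [f]_M + [ṁ]_M = −(0) + 2·(1) − (0) + (1) = 3
  L: −[a]_L + 2·[λ]_L − [f]_L + [ṁ]_L = −(1) + 2·(0) − (0) + (0) = -1
  T: −[a]_T + 2·[λ]_T − [f]_T + [ṁ]_T = −(-2) + 2·(0) − (-1) + (-1) = 2
Net dimensions [M³ L⁻¹ T²] ≠ [1] — not dimensionless.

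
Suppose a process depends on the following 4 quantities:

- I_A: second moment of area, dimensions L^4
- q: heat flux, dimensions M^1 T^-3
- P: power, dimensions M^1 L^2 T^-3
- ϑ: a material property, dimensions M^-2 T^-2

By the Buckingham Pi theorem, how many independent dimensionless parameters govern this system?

There are 4 variables and 3 base dimensions (M, L, T).
The dimension matrix has rank 3.
Independent dimensionless groups: 4 − 3 = 1.

1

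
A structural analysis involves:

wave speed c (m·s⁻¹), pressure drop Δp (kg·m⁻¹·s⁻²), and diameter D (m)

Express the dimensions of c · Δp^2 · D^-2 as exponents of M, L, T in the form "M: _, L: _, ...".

M: 2, L: -3, T: -5

Collect each base-dimension exponent across the product:
  M: (0) + 2·(1) − 2·(0) = 2
  L: (1) + 2·(-1) − 2·(1) = -3
  T: (-1) + 2·(-2) − 2·(0) = -5
So the dimensions are [M² L⁻³ T⁻⁵].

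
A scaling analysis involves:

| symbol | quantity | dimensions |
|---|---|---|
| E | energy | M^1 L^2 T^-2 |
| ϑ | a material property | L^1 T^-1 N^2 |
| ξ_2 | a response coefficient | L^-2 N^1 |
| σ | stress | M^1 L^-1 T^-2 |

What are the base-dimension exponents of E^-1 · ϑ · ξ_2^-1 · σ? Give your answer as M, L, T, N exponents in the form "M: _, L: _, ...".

Collect each base-dimension exponent across the product:
  M: −(1) + (0) − (0) + (1) = 0
  L: −(2) + (1) − (-2) + (-1) = 0
  T: −(-2) + (-1) − (0) + (-2) = -1
  N: −(0) + (2) − (1) + (0) = 1
So the dimensions are [T⁻¹ N].

M: 0, L: 0, T: -1, N: 1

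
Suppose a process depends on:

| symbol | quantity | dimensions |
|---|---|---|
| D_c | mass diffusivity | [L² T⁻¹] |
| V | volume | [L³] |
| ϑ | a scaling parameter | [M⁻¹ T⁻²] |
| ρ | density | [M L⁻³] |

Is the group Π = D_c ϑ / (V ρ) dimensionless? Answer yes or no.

no

Sum the exponent of each base dimension across the product:
  M: [D_c]_M − [V]_M + [ϑ]_M − [ρ]_M = (0) − (0) + (-1) − (1) = -2
  L: [D_c]_L − [V]_L + [ϑ]_L − [ρ]_L = (2) − (3) + (0) − (-3) = 2
  T: [D_c]_T − [V]_T + [ϑ]_T − [ρ]_T = (-1) − (0) + (-2) − (0) = -3
Net dimensions [M⁻² L² T⁻³] ≠ [1] — not dimensionless.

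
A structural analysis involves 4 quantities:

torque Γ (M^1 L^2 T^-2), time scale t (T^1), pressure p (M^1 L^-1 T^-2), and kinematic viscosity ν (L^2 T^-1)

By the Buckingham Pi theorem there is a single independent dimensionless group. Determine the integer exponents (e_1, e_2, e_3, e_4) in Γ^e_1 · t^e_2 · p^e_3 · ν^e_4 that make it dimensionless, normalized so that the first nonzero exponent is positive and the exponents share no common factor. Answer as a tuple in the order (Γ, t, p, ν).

M: e_1·(1) + e_2·(0) + e_3·(1) + e_4·(0) = 0
L: e_1·(2) + e_2·(0) + e_3·(-1) + e_4·(2) = 0
T: e_1·(-2) + e_2·(1) + e_3·(-2) + e_4·(-1) = 0
Solving this homogeneous linear system for the smallest-integer solution (first nonzero entry positive) gives (2, -3, -2, -3).

(2, -3, -2, -3)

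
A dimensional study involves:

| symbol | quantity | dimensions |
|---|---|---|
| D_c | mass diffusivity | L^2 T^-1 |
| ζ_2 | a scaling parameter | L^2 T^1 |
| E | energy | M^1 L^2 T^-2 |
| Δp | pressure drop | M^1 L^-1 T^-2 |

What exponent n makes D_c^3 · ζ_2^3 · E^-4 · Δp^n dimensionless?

4

Balance the M exponent: (1)·n from Δp, plus 3·(0) + 3·(0) − 4·(1) = -4 from the rest, must sum to zero.
n − 4 = 0, so n = 4.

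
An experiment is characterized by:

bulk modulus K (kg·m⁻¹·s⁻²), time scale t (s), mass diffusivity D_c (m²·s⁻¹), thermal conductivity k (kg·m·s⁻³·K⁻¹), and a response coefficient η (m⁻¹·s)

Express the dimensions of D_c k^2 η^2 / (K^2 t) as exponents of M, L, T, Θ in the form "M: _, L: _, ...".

Collect each base-dimension exponent across the product:
  M: −2·(1) − (0) + (0) + 2·(1) + 2·(0) = 0
  L: −2·(-1) − (0) + (2) + 2·(1) + 2·(-1) = 4
  T: −2·(-2) − (1) + (-1) + 2·(-3) + 2·(1) = -2
  Θ: −2·(0) − (0) + (0) + 2·(-1) + 2·(0) = -2
So the dimensions are [L⁴ T⁻² Θ⁻²].

M: 0, L: 4, T: -2, Θ: -2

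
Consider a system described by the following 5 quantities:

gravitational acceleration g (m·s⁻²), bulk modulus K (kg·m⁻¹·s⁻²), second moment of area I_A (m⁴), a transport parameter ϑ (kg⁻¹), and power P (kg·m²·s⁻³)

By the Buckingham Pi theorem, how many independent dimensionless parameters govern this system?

There are 5 variables and 3 base dimensions (M, L, T).
The dimension matrix has rank 3.
Independent dimensionless groups: 5 − 3 = 2.

2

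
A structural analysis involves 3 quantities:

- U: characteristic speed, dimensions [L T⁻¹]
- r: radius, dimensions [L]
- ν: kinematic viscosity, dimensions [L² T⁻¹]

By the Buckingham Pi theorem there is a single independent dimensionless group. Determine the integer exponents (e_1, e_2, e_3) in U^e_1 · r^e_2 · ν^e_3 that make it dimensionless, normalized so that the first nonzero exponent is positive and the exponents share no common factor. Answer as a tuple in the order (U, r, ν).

(1, 1, -1)

L: e_1·(1) + e_2·(1) + e_3·(2) = 0
T: e_1·(-1) + e_2·(0) + e_3·(-1) = 0
Solving this homogeneous linear system for the smallest-integer solution (first nonzero entry positive) gives (1, 1, -1).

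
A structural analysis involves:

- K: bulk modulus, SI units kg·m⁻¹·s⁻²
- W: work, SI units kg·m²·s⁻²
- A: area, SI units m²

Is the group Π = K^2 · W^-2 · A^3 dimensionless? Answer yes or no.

yes

Sum the exponent of each base dimension across the product:
  M: 2·[K]_M − 2·[W]_M + 3·[A]_M = 2·(1) − 2·(1) + 3·(0) = 0
  L: 2·[K]_L − 2·[W]_L + 3·[A]_L = 2·(-1) − 2·(2) + 3·(2) = 0
  T: 2·[K]_T − 2·[W]_T + 3·[A]_T = 2·(-2) − 2·(-2) + 3·(0) = 0
All base exponents vanish — dimensionless.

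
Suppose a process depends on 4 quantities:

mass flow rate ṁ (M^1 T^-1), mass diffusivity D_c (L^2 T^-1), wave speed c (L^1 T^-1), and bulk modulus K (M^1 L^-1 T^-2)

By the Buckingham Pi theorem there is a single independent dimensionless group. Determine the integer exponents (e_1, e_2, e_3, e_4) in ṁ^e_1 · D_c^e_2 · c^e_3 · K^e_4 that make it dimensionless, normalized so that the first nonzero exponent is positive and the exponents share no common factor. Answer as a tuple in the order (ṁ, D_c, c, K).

M: e_1·(1) + e_2·(0) + e_3·(0) + e_4·(1) = 0
L: e_1·(0) + e_2·(2) + e_3·(1) + e_4·(-1) = 0
T: e_1·(-1) + e_2·(-1) + e_3·(-1) + e_4·(-2) = 0
Solving this homogeneous linear system for the smallest-integer solution (first nonzero entry positive) gives (1, -2, 3, -1).

(1, -2, 3, -1)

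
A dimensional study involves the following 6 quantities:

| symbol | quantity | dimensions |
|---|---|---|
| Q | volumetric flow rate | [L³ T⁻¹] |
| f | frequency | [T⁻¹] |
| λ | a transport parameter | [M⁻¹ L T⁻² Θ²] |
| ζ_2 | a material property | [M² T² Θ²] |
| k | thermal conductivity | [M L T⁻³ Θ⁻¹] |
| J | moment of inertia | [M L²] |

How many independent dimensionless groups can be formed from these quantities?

There are 6 variables and 4 base dimensions (M, L, T, Θ).
The dimension matrix has rank 4.
Independent dimensionless groups: 6 − 4 = 2.

2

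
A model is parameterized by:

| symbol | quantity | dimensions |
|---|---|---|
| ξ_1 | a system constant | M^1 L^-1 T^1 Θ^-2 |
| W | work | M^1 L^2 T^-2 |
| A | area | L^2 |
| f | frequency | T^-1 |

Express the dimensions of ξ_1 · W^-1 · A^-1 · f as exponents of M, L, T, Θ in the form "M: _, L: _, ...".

M: 0, L: -5, T: 2, Θ: -2

Collect each base-dimension exponent across the product:
  M: (1) − (1) − (0) + (0) = 0
  L: (-1) − (2) − (2) + (0) = -5
  T: (1) − (-2) − (0) + (-1) = 2
  Θ: (-2) − (0) − (0) + (0) = -2
So the dimensions are [L⁻⁵ T² Θ⁻²].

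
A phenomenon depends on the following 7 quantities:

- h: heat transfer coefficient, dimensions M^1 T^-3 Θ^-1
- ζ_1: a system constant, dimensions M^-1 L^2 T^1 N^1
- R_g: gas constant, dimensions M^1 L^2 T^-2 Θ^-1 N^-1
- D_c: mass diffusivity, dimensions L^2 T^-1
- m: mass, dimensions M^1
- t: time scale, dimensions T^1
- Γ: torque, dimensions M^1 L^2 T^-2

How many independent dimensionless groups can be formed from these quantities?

There are 7 variables and 5 base dimensions (M, L, T, Θ, N).
The dimension matrix has rank 5.
Independent dimensionless groups: 7 − 5 = 2.

2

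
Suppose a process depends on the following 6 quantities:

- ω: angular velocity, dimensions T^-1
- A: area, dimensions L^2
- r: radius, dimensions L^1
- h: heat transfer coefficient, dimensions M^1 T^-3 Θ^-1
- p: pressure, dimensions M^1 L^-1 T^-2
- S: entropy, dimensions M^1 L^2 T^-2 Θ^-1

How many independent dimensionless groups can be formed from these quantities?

There are 6 variables and 4 base dimensions (M, L, T, Θ).
The dimension matrix has rank 4.
Independent dimensionless groups: 6 − 4 = 2.

2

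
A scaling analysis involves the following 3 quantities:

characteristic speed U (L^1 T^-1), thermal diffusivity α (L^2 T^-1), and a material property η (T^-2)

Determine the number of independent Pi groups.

1

There are 3 variables and 2 base dimensions (L, T).
The dimension matrix has rank 2.
Independent dimensionless groups: 3 − 2 = 1.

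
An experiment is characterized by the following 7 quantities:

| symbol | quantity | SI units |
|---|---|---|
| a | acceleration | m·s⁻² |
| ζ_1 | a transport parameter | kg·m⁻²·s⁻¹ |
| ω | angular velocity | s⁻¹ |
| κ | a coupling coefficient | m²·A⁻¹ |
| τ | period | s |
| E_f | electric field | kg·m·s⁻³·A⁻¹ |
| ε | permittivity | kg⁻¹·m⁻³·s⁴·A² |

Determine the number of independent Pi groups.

3

There are 7 variables and 4 base dimensions (M, L, T, I).
The dimension matrix has rank 4.
Independent dimensionless groups: 7 − 4 = 3.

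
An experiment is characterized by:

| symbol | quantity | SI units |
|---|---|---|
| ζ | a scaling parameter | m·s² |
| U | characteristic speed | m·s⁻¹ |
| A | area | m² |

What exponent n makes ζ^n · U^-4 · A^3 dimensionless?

-2

Balance the L exponent: (1)·n from ζ, plus −4·(1) + 3·(2) = 2 from the rest, must sum to zero.
n + 2 = 0, so n = -2.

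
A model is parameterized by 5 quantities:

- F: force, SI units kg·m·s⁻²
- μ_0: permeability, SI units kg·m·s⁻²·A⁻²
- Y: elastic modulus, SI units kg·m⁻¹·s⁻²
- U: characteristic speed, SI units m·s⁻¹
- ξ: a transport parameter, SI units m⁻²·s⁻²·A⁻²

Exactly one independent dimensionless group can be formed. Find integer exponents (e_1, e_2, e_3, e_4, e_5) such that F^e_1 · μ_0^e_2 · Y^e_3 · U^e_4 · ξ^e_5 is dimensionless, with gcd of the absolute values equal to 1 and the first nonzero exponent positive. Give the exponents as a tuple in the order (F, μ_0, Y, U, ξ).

M: e_1·(1) + e_2·(1) + e_3·(1) + e_4·(0) + e_5·(0) = 0
L: e_1·(1) + e_2·(1) + e_3·(-1) + e_4·(1) + e_5·(-2) = 0
T: e_1·(-2) + e_2·(-2) + e_3·(-2) + e_4·(-1) + e_5·(-2) = 0
I: e_1·(0) + e_2·(-2) + e_3·(0) + e_4·(0) + e_5·(-2) = 0
Solving this homogeneous linear system for the smallest-integer solution (first nonzero entry positive) gives (3, -1, -2, -2, 1).

(3, -1, -2, -2, 1)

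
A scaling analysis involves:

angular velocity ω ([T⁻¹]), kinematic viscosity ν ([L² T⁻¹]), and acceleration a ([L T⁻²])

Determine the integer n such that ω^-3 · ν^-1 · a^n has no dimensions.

Balance the L exponent: (1)·n from a, plus −3·(0) − (2) = -2 from the rest, must sum to zero.
n − 2 = 0, so n = 2.

2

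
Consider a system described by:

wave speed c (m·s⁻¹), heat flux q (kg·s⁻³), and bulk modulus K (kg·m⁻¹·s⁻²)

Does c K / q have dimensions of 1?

yes

Sum the exponent of each base dimension across the product:
  M: [c]_M − [q]_M + [K]_M = (0) − (1) + (1) = 0
  L: [c]_L − [q]_L + [K]_L = (1) − (0) + (-1) = 0
  T: [c]_T − [q]_T + [K]_T = (-1) − (-3) + (-2) = 0
All base exponents vanish — dimensionless.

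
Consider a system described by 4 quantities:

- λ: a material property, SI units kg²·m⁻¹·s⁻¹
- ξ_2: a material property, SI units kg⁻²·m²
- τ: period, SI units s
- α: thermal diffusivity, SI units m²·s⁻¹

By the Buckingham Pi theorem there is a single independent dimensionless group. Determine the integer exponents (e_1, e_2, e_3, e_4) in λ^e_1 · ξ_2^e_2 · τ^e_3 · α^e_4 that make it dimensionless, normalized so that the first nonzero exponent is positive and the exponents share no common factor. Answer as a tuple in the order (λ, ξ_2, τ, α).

M: e_1·(2) + e_2·(-2) + e_3·(0) + e_4·(0) = 0
L: e_1·(-1) + e_2·(2) + e_3·(0) + e_4·(2) = 0
T: e_1·(-1) + e_2·(0) + e_3·(1) + e_4·(-1) = 0
Solving this homogeneous linear system for the smallest-integer solution (first nonzero entry positive) gives (2, 2, 1, -1).

(2, 2, 1, -1)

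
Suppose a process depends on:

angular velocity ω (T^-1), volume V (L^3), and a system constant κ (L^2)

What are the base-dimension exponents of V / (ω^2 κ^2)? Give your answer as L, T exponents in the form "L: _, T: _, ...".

Collect each base-dimension exponent across the product:
  L: −2·(0) + (3) − 2·(2) = -1
  T: −2·(-1) + (0) − 2·(0) = 2
So the dimensions are [L⁻¹ T²].

L: -1, T: 2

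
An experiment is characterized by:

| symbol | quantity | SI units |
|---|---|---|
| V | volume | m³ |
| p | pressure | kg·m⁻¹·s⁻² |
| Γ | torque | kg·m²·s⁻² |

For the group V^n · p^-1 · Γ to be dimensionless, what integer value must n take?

Balance the L exponent: (3)·n from V, plus −(-1) + (2) = 3 from the rest, must sum to zero.
3n + 3 = 0, so n = -1.

-1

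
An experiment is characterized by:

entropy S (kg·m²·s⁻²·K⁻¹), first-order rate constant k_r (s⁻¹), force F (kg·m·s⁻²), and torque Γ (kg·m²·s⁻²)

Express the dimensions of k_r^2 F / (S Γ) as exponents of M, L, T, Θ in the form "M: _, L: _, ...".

Collect each base-dimension exponent across the product:
  M: −(1) + 2·(0) + (1) − (1) = -1
  L: −(2) + 2·(0) + (1) − (2) = -3
  T: −(-2) + 2·(-1) + (-2) − (-2) = 0
  Θ: −(-1) + 2·(0) + (0) − (0) = 1
So the dimensions are [M⁻¹ L⁻³ Θ].

M: -1, L: -3, T: 0, Θ: 1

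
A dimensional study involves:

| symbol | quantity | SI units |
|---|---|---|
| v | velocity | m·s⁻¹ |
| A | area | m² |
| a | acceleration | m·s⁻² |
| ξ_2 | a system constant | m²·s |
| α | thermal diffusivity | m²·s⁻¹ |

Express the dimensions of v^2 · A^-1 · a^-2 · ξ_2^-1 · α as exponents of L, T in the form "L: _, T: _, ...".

Collect each base-dimension exponent across the product:
  L: 2·(1) − (2) − 2·(1) − (2) + (2) = -2
  T: 2·(-1) − (0) − 2·(-2) − (1) + (-1) = 0
So the dimensions are [L⁻²].

L: -2, T: 0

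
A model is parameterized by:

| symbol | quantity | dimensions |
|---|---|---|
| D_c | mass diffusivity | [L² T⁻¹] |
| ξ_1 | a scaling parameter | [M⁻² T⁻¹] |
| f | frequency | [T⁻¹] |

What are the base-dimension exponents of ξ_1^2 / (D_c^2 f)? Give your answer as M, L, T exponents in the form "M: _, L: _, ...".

Collect each base-dimension exponent across the product:
  M: −2·(0) + 2·(-2) − (0) = -4
  L: −2·(2) + 2·(0) − (0) = -4
  T: −2·(-1) + 2·(-1) − (-1) = 1
So the dimensions are [M⁻⁴ L⁻⁴ T].

M: -4, L: -4, T: 1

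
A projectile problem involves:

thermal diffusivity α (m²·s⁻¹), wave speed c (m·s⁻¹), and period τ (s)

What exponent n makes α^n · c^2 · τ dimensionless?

-1

Balance the L exponent: (2)·n from α, plus 2·(1) + (0) = 2 from the rest, must sum to zero.
2n + 2 = 0, so n = -1.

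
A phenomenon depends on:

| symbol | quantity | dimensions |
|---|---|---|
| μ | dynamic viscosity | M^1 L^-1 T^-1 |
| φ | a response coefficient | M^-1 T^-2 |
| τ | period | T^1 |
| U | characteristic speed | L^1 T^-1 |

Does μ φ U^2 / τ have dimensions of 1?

no

Sum the exponent of each base dimension across the product:
  M: [μ]_M + [φ]_M − [τ]_M + 2·[U]_M = (1) + (-1) − (0) + 2·(0) = 0
  L: [μ]_L + [φ]_L − [τ]_L + 2·[U]_L = (-1) + (0) − (0) + 2·(1) = 1
  T: [μ]_T + [φ]_T − [τ]_T + 2·[U]_T = (-1) + (-2) − (1) + 2·(-1) = -6
Net dimensions [L T⁻⁶] ≠ [1] — not dimensionless.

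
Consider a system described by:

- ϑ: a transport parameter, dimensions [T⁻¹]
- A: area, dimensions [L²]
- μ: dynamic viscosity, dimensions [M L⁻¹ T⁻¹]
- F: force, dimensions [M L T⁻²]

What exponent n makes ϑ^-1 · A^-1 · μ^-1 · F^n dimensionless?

Balance the M exponent: (1)·n from F, plus −(0) − (0) − (1) = -1 from the rest, must sum to zero.
n − 1 = 0, so n = 1.

1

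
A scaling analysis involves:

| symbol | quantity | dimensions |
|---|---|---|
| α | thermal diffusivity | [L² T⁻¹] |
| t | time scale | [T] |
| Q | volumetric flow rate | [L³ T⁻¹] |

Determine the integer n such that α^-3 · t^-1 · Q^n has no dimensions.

Balance the L exponent: (3)·n from Q, plus −3·(2) − (0) = -6 from the rest, must sum to zero.
3n − 6 = 0, so n = 2.

2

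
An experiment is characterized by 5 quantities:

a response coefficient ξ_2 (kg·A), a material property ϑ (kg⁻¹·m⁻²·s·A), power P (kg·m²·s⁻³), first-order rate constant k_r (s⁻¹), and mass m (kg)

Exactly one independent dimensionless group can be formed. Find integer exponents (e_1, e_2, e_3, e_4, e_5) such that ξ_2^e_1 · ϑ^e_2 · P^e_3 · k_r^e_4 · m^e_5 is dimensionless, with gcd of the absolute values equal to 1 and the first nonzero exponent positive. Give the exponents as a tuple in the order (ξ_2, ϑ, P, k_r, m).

M: e_1·(1) + e_2·(-1) + e_3·(1) + e_4·(0) + e_5·(1) = 0
L: e_1·(0) + e_2·(-2) + e_3·(2) + e_4·(0) + e_5·(0) = 0
T: e_1·(0) + e_2·(1) + e_3·(-3) + e_4·(-1) + e_5·(0) = 0
I: e_1·(1) + e_2·(1) + e_3·(0) + e_4·(0) + e_5·(0) = 0
Solving this homogeneous linear system for the smallest-integer solution (first nonzero entry positive) gives (1, -1, -1, 2, -1).

(1, -1, -1, 2, -1)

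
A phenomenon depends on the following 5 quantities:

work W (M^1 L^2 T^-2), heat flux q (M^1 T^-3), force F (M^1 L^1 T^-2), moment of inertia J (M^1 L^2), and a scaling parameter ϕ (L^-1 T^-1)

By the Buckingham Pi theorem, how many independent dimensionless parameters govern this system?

There are 5 variables and 3 base dimensions (M, L, T).
The dimension matrix has rank 3.
Independent dimensionless groups: 5 − 3 = 2.

2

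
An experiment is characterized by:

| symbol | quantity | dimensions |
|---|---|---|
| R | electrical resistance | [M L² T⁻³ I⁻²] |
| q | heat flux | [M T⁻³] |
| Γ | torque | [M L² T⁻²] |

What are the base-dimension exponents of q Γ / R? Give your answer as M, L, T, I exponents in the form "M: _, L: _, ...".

M: 1, L: 0, T: -2, I: 2

Collect each base-dimension exponent across the product:
  M: −(1) + (1) + (1) = 1
  L: −(2) + (0) + (2) = 0
  T: −(-3) + (-3) + (-2) = -2
  I: −(-2) + (0) + (0) = 2
So the dimensions are [M T⁻² I²].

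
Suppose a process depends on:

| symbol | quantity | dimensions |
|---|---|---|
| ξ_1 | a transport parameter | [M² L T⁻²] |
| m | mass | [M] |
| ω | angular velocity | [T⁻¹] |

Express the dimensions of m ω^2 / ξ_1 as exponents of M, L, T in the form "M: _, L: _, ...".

Collect each base-dimension exponent across the product:
  M: −(2) + (1) + 2·(0) = -1
  L: −(1) + (0) + 2·(0) = -1
  T: −(-2) + (0) + 2·(-1) = 0
So the dimensions are [M⁻¹ L⁻¹].

M: -1, L: -1, T: 0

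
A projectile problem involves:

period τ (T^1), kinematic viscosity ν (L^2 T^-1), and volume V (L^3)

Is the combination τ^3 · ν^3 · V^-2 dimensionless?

yes

Sum the exponent of each base dimension across the product:
  M: 3·[τ]_M + 3·[ν]_M − 2·[V]_M = 3·(0) + 3·(0) − 2·(0) = 0
  L: 3·[τ]_L + 3·[ν]_L − 2·[V]_L = 3·(0) + 3·(2) − 2·(3) = 0
  T: 3·[τ]_T + 3·[ν]_T − 2·[V]_T = 3·(1) + 3·(-1) − 2·(0) = 0
All base exponents vanish — dimensionless.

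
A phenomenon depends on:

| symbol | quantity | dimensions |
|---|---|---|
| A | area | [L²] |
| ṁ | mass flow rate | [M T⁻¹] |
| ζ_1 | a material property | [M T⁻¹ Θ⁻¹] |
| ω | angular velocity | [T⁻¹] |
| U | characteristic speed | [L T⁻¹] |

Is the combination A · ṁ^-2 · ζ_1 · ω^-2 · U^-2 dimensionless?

Sum the exponent of each base dimension across the product:
  M: [A]_M − 2·[ṁ]_M + [ζ_1]_M − 2·[ω]_M − 2·[U]_M = (0) − 2·(1) + (1) − 2·(0) − 2·(0) = -1
  L: [A]_L − 2·[ṁ]_L + [ζ_1]_L − 2·[ω]_L − 2·[U]_L = (2) − 2·(0) + (0) − 2·(0) − 2·(1) = 0
  T: [A]_T − 2·[ṁ]_T + [ζ_1]_T − 2·[ω]_T − 2·[U]_T = (0) − 2·(-1) + (-1) − 2·(-1) − 2·(-1) = 5
  Θ: [A]_Θ − 2·[ṁ]_Θ + [ζ_1]_Θ − 2·[ω]_Θ − 2·[U]_Θ = (0) − 2·(0) + (-1) − 2·(0) − 2·(0) = -1
Net dimensions [M⁻¹ T⁵ Θ⁻¹] ≠ [1] — not dimensionless.

no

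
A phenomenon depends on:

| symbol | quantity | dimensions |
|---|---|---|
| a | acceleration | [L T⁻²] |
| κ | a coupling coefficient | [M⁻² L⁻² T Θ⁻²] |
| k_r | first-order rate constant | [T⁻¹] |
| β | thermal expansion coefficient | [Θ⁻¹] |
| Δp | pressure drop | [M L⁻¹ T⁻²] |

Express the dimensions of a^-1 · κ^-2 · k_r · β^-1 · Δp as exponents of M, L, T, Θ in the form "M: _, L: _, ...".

Collect each base-dimension exponent across the product:
  M: −(0) − 2·(-2) + (0) − (0) + (1) = 5
  L: −(1) − 2·(-2) + (0) − (0) + (-1) = 2
  T: −(-2) − 2·(1) + (-1) − (0) + (-2) = -3
  Θ: −(0) − 2·(-2) + (0) − (-1) + (0) = 5
So the dimensions are [M⁵ L² T⁻³ Θ⁵].

M: 5, L: 2, T: -3, Θ: 5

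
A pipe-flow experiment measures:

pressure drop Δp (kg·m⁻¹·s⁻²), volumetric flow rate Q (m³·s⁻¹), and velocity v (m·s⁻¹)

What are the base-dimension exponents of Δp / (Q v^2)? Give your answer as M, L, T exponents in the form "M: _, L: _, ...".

M: 1, L: -6, T: 1

Collect each base-dimension exponent across the product:
  M: (1) − (0) − 2·(0) = 1
  L: (-1) − (3) − 2·(1) = -6
  T: (-2) − (-1) − 2·(-1) = 1
So the dimensions are [M L⁻⁶ T].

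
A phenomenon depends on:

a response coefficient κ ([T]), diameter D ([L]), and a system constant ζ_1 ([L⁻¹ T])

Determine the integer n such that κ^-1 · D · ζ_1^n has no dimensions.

Balance the L exponent: (-1)·n from ζ_1, plus −(0) + (1) = 1 from the rest, must sum to zero.
−n + 1 = 0, so n = 1.

1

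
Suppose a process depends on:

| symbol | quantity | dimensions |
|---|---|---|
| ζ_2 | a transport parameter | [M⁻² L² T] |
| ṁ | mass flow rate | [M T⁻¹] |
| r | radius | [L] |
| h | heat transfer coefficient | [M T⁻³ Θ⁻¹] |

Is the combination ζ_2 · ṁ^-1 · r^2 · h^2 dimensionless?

no

Sum the exponent of each base dimension across the product:
  M: [ζ_2]_M − [ṁ]_M + 2·[r]_M + 2·[h]_M = (-2) − (1) + 2·(0) + 2·(1) = -1
  L: [ζ_2]_L − [ṁ]_L + 2·[r]_L + 2·[h]_L = (2) − (0) + 2·(1) + 2·(0) = 4
  T: [ζ_2]_T − [ṁ]_T + 2·[r]_T + 2·[h]_T = (1) − (-1) + 2·(0) + 2·(-3) = -4
  Θ: [ζ_2]_Θ − [ṁ]_Θ + 2·[r]_Θ + 2·[h]_Θ = (0) − (0) + 2·(0) + 2·(-1) = -2
Net dimensions [M⁻¹ L⁴ T⁻⁴ Θ⁻²] ≠ [1] — not dimensionless.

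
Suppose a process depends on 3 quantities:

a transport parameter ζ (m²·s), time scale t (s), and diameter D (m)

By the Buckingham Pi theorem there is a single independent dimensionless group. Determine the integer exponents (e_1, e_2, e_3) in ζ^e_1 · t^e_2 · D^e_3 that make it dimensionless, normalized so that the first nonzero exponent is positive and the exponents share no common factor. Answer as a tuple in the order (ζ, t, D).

L: e_1·(2) + e_2·(0) + e_3·(1) = 0
T: e_1·(1) + e_2·(1) + e_3·(0) = 0
Solving this homogeneous linear system for the smallest-integer solution (first nonzero entry positive) gives (1, -1, -2).

(1, -1, -2)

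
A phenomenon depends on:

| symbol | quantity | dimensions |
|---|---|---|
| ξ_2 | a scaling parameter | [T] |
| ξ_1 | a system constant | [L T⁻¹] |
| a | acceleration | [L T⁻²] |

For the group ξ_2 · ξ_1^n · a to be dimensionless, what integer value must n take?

Balance the L exponent: (1)·n from ξ_1, plus (0) + (1) = 1 from the rest, must sum to zero.
n + 1 = 0, so n = -1.

-1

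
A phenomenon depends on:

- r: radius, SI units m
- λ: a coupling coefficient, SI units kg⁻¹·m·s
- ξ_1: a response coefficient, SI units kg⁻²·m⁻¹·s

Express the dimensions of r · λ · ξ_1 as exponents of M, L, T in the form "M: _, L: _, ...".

Collect each base-dimension exponent across the product:
  M: (0) + (-1) + (-2) = -3
  L: (1) + (1) + (-1) = 1
  T: (0) + (1) + (1) = 2
So the dimensions are [M⁻³ L T²].

M: -3, L: 1, T: 2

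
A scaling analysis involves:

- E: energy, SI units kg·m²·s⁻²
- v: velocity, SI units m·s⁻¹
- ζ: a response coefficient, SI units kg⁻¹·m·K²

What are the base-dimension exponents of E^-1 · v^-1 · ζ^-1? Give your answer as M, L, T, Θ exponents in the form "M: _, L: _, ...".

M: 0, L: -4, T: 3, Θ: -2

Collect each base-dimension exponent across the product:
  M: −(1) − (0) − (-1) = 0
  L: −(2) − (1) − (1) = -4
  T: −(-2) − (-1) − (0) = 3
  Θ: −(0) − (0) − (2) = -2
So the dimensions are [L⁻⁴ T³ Θ⁻²].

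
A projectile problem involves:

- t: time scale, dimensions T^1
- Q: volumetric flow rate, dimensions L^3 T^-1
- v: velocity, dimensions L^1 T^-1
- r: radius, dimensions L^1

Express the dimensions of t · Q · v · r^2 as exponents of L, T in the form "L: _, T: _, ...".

Collect each base-dimension exponent across the product:
  L: (0) + (3) + (1) + 2·(1) = 6
  T: (1) + (-1) + (-1) + 2·(0) = -1
So the dimensions are [L⁶ T⁻¹].

L: 6, T: -1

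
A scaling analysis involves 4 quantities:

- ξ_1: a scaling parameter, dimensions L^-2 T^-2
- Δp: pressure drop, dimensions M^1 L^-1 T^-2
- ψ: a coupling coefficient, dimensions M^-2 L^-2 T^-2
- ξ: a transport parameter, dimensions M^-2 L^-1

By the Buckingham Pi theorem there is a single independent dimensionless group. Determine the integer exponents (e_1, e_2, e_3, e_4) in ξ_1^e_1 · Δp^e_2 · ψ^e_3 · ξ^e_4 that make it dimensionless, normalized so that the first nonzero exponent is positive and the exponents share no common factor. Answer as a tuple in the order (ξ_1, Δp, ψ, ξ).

M: e_1·(0) + e_2·(1) + e_3·(-2) + e_4·(-2) = 0
L: e_1·(-2) + e_2·(-1) + e_3·(-2) + e_4·(-1) = 0
T: e_1·(-2) + e_2·(-2) + e_3·(-2) + e_4·(0) = 0
Solving this homogeneous linear system for the smallest-integer solution (first nonzero entry positive) gives (1, -2, 1, -2).

(1, -2, 1, -2)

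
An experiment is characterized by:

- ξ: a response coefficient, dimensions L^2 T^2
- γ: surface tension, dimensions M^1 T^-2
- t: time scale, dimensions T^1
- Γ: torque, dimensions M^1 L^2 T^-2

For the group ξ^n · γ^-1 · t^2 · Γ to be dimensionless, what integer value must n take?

Balance the L exponent: (2)·n from ξ, plus −(0) + 2·(0) + (2) = 2 from the rest, must sum to zero.
2n + 2 = 0, so n = -1.

-1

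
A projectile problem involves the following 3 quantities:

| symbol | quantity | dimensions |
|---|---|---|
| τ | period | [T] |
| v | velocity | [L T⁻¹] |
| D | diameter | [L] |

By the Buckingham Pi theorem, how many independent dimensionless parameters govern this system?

1

There are 3 variables and 2 base dimensions (L, T).
The dimension matrix has rank 2.
Independent dimensionless groups: 3 − 2 = 1.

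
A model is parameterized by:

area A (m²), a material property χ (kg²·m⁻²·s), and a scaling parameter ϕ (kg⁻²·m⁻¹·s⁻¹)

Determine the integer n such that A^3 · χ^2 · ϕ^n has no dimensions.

2

Balance the M exponent: (-2)·n from ϕ, plus 3·(0) + 2·(2) = 4 from the rest, must sum to zero.
-2n + 4 = 0, so n = 2.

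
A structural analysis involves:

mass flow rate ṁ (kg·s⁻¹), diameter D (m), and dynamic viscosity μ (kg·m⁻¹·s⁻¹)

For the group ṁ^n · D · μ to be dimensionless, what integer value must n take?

Balance the M exponent: (1)·n from ṁ, plus (0) + (1) = 1 from the rest, must sum to zero.
n + 1 = 0, so n = -1.

-1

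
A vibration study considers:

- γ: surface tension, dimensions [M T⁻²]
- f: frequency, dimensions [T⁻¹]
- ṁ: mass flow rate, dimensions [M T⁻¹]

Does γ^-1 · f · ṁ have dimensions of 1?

Sum the exponent of each base dimension across the product:
  M: −[γ]_M + [f]_M + [ṁ]_M = −(1) + (0) + (1) = 0
  L: −[γ]_L + [f]_L + [ṁ]_L = −(0) + (0) + (0) = 0
  T: −[γ]_T + [f]_T + [ṁ]_T = −(-2) + (-1) + (-1) = 0
All base exponents vanish — dimensionless.

yes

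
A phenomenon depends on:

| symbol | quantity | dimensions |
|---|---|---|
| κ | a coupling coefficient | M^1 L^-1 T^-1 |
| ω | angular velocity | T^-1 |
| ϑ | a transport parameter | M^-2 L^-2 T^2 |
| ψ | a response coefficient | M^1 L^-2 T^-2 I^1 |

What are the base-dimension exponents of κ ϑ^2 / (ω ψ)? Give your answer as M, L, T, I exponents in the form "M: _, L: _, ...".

M: -4, L: -3, T: 6, I: -1

Collect each base-dimension exponent across the product:
  M: (1) − (0) + 2·(-2) − (1) = -4
  L: (-1) − (0) + 2·(-2) − (-2) = -3
  T: (-1) − (-1) + 2·(2) − (-2) = 6
  I: (0) − (0) + 2·(0) − (1) = -1
So the dimensions are [M⁻⁴ L⁻³ T⁶ I⁻¹].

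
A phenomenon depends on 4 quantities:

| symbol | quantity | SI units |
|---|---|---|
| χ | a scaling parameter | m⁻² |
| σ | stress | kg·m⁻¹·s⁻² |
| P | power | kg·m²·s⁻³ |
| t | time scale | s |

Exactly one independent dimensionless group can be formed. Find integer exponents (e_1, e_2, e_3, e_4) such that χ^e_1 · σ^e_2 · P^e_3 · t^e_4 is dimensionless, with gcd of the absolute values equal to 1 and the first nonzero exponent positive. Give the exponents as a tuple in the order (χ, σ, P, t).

(3, -2, 2, 2)

M: e_1·(0) + e_2·(1) + e_3·(1) + e_4·(0) = 0
L: e_1·(-2) + e_2·(-1) + e_3·(2) + e_4·(0) = 0
T: e_1·(0) + e_2·(-2) + e_3·(-3) + e_4·(1) = 0
Solving this homogeneous linear system for the smallest-integer solution (first nonzero entry positive) gives (3, -2, 2, 2).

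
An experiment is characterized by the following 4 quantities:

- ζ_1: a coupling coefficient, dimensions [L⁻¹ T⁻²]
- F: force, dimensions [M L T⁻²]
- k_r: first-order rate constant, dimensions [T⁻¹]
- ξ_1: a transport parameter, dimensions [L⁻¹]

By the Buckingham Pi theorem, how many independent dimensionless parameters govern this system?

There are 4 variables and 3 base dimensions (M, L, T).
The dimension matrix has rank 3.
Independent dimensionless groups: 4 − 3 = 1.

1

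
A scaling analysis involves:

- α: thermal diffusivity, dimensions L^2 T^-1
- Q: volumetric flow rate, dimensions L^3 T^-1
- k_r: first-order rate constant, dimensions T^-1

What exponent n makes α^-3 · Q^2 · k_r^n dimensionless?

Balance the T exponent: (-1)·n from k_r, plus −3·(-1) + 2·(-1) = 1 from the rest, must sum to zero.
−n + 1 = 0, so n = 1.

1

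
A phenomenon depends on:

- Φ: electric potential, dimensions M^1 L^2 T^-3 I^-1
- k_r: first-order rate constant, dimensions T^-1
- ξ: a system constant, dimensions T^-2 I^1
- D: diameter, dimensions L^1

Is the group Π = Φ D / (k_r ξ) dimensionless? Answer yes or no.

no

Sum the exponent of each base dimension across the product:
  M: [Φ]_M − [k_r]_M − [ξ]_M + [D]_M = (1) − (0) − (0) + (0) = 1
  L: [Φ]_L − [k_r]_L − [ξ]_L + [D]_L = (2) − (0) − (0) + (1) = 3
  T: [Φ]_T − [k_r]_T − [ξ]_T + [D]_T = (-3) − (-1) − (-2) + (0) = 0
  I: [Φ]_I − [k_r]_I − [ξ]_I + [D]_I = (-1) − (0) − (1) + (0) = -2
Net dimensions [M L³ I⁻²] ≠ [1] — not dimensionless.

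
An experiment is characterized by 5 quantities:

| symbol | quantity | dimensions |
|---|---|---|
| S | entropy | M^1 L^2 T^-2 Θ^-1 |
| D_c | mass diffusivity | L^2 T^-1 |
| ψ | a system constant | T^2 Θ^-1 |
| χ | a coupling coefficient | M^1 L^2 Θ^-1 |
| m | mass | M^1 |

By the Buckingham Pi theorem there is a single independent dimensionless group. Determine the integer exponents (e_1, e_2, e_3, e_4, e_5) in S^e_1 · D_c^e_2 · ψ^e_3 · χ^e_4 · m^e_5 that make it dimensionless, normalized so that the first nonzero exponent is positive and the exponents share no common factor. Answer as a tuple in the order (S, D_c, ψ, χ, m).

M: e_1·(1) + e_2·(0) + e_3·(0) + e_4·(1) + e_5·(1) = 0
L: e_1·(2) + e_2·(2) + e_3·(0) + e_4·(2) + e_5·(0) = 0
T: e_1·(-2) + e_2·(-1) + e_3·(2) + e_4·(0) + e_5·(0) = 0
Θ: e_1·(-1) + e_2·(0) + e_3·(-1) + e_4·(-1) + e_5·(0) = 0
Solving this homogeneous linear system for the smallest-integer solution (first nonzero entry positive) gives (1, 2, 2, -3, 2).

(1, 2, 2, -3, 2)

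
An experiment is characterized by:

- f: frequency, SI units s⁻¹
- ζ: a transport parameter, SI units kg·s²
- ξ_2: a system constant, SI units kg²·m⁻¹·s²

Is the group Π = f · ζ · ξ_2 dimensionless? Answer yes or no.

no

Sum the exponent of each base dimension across the product:
  M: [f]_M + [ζ]_M + [ξ_2]_M = (0) + (1) + (2) = 3
  L: [f]_L + [ζ]_L + [ξ_2]_L = (0) + (0) + (-1) = -1
  T: [f]_T + [ζ]_T + [ξ_2]_T = (-1) + (2) + (2) = 3
Net dimensions [M³ L⁻¹ T³] ≠ [1] — not dimensionless.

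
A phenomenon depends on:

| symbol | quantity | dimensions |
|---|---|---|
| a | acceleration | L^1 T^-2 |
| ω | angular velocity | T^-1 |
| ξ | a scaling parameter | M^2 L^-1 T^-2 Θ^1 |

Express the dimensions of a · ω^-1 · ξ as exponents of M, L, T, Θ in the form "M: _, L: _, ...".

Collect each base-dimension exponent across the product:
  M: (0) − (0) + (2) = 2
  L: (1) − (0) + (-1) = 0
  T: (-2) − (-1) + (-2) = -3
  Θ: (0) − (0) + (1) = 1
So the dimensions are [M² T⁻³ Θ].

M: 2, L: 0, T: -3, Θ: 1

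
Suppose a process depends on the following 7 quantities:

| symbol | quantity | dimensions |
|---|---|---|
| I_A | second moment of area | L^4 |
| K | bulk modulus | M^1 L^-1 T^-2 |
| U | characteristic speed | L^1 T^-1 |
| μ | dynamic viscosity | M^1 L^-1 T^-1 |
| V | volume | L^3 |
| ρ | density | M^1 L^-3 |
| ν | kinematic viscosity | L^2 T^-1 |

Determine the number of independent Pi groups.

There are 7 variables and 3 base dimensions (M, L, T).
The dimension matrix has rank 3.
Independent dimensionless groups: 7 − 3 = 4.

4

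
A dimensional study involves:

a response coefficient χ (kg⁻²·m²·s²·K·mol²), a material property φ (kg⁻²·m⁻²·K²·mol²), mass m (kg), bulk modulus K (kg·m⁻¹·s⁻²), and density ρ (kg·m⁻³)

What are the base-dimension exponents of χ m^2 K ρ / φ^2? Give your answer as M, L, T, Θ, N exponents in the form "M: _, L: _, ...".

M: 6, L: 2, T: 0, Θ: -3, N: -2

Collect each base-dimension exponent across the product:
  M: (-2) − 2·(-2) + 2·(1) + (1) + (1) = 6
  L: (2) − 2·(-2) + 2·(0) + (-1) + (-3) = 2
  T: (2) − 2·(0) + 2·(0) + (-2) + (0) = 0
  Θ: (1) − 2·(2) + 2·(0) + (0) + (0) = -3
  N: (2) − 2·(2) + 2·(0) + (0) + (0) = -2
So the dimensions are [M⁶ L² Θ⁻³ N⁻²].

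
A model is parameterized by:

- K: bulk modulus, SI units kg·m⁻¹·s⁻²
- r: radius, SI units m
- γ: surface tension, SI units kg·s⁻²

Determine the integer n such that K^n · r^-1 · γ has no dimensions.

-1

Balance the M exponent: (1)·n from K, plus −(0) + (1) = 1 from the rest, must sum to zero.
n + 1 = 0, so n = -1.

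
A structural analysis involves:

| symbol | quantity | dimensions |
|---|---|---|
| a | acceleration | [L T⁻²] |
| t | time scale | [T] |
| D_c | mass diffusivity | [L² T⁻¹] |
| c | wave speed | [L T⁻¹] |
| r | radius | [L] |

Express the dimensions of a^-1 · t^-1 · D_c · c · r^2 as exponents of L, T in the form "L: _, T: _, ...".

L: 4, T: -1

Collect each base-dimension exponent across the product:
  L: −(1) − (0) + (2) + (1) + 2·(1) = 4
  T: −(-2) − (1) + (-1) + (-1) + 2·(0) = -1
So the dimensions are [L⁴ T⁻¹].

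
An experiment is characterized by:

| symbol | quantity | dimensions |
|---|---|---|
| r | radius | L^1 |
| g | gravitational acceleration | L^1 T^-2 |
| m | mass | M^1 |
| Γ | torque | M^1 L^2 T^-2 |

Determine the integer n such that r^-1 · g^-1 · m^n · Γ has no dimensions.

Balance the M exponent: (1)·n from m, plus −(0) − (0) + (1) = 1 from the rest, must sum to zero.
n + 1 = 0, so n = -1.

-1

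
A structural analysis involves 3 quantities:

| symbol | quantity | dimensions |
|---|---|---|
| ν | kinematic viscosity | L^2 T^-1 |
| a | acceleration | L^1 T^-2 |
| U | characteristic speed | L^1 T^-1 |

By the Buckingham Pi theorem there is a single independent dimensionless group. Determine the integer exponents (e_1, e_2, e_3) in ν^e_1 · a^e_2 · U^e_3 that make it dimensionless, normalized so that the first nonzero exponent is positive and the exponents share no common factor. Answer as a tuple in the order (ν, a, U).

(1, 1, -3)

L: e_1·(2) + e_2·(1) + e_3·(1) = 0
T: e_1·(-1) + e_2·(-2) + e_3·(-1) = 0
Solving this homogeneous linear system for the smallest-integer solution (first nonzero entry positive) gives (1, 1, -3).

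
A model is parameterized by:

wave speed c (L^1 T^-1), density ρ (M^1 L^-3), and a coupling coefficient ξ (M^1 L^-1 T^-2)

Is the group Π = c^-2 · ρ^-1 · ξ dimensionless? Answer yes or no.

Sum the exponent of each base dimension across the product:
  M: −2·[c]_M − [ρ]_M + [ξ]_M = −2·(0) − (1) + (1) = 0
  L: −2·[c]_L − [ρ]_L + [ξ]_L = −2·(1) − (-3) + (-1) = 0
  T: −2·[c]_T − [ρ]_T + [ξ]_T = −2·(-1) − (0) + (-2) = 0
All base exponents vanish — dimensionless.

yes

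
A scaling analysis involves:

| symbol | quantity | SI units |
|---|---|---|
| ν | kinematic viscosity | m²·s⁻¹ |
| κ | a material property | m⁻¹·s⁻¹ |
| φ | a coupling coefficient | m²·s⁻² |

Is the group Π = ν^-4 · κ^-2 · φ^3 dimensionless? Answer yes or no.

Sum the exponent of each base dimension across the product:
  L: −4·[ν]_L − 2·[κ]_L + 3·[φ]_L = −4·(2) − 2·(-1) + 3·(2) = 0
  T: −4·[ν]_T − 2·[κ]_T + 3·[φ]_T = −4·(-1) − 2·(-1) + 3·(-2) = 0
All base exponents vanish — dimensionless.

yes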